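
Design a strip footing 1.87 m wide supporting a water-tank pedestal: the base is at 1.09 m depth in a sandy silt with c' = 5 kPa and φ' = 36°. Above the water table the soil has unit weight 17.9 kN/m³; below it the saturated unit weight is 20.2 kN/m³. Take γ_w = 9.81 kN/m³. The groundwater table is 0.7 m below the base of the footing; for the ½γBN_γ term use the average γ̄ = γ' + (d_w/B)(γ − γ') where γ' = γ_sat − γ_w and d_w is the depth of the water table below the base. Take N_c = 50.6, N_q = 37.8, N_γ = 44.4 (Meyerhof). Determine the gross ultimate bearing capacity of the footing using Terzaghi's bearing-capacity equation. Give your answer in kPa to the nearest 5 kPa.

q = γ·D_f = 17.9 × 1.09 = 19.511 kPa.
γ' = 10.39 kN/m³; averaging over the depth B below the base, γ̄ = γ' + (d_w/B)(γ − γ') = 13.201 kN/m³.
c·N_c = 5 × 50.6 = 253 kPa
q·N_q = 19.511 × 37.8 = 737.52 kPa
0.5·γ·B·N_γ = 0.5 × 13.201 × 1.87 × 44.4 = 548.04 kPa
q_ult = 253 + 737.52 + 548.04 = 1538.6 kPa.

q_ult ≈ 1540 kPa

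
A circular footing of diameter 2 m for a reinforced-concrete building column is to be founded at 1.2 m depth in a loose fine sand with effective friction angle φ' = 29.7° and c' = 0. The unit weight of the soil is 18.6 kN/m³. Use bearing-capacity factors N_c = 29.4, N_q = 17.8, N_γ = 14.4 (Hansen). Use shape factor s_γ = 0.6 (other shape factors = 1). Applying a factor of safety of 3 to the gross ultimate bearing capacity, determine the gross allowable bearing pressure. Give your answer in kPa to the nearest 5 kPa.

q_all ≈ 185 kPa

Overburden at base level: q = 18.6 × 1.2 = 22.32 kPa.
Surcharge term q·N_q = 22.32 × 17.8 = 397.3 kPa; self-weight term 0.5·γ·B·N_γ·s_γ = 0.5 × 18.6 × 2 × 14.4 × 0.6 = 160.7 kPa.
q_ult = 397.3 + 160.7 = 558 kPa.
q_all = q_ult / FS = 558 / 3 = 186 kPa.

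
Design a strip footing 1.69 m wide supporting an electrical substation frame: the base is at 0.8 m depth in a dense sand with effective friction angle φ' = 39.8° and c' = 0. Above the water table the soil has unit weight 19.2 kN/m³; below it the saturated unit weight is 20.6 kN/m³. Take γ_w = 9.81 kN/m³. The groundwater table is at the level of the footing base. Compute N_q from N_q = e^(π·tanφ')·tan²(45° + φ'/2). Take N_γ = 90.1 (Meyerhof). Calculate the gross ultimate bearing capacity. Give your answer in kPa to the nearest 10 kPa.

tan39.8° = 0.8332, so N_q = e^(π×0.8332)·tan²(64.9°) = 13.701 × 4.557 = 62.44.
q = γ·D_f = 19.2 × 0.8 = 15.36 kPa.
For the ½γBN_γ term take γ' = 20.6 − 9.81 = 10.79 kN/m³ (soil below base is submerged).
q·N_q = 15.36 × 62.439 = 959.07 kPa
0.5·γ·B·N_γ = 0.5 × 10.79 × 1.69 × 90.1 = 821.49 kPa
q_ult = 959.07 + 821.49 = 1780.6 kPa.

q_ult ≈ 1780 kPa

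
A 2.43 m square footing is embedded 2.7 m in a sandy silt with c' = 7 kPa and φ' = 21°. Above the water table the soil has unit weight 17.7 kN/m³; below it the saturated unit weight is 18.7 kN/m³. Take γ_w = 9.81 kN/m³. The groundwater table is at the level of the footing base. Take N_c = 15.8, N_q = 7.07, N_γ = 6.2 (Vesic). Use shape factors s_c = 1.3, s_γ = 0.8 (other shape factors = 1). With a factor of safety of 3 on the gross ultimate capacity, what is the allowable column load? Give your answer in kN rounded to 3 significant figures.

P_all ≈ 1050 kN

Overburden at base level: q = 17.7 × 2.7 = 47.79 kPa.
Below the base the soil is submerged, so the ½γBN_γ term uses γ' = 18.7 − 9.81 = 8.89 kN/m³.
Cohesion term c·N_c·s_c = 7 × 15.8 × 1.3 = 143.78 kPa; surcharge term q·N_q = 47.79 × 7.07 = 337.88 kPa; self-weight term 0.5·γ·B·N_γ·s_γ = 0.5 × 8.89 × 2.43 × 6.2 × 0.8 = 53.575 kPa.
q_ult = 143.78 + 337.88 + 53.575 = 535.23 kPa.
Gross allowable pressure q_all = 535.23 / 3 = 178.41 kPa.
Footing area = 5.9049 m², so allowable column load = 178.41 × 5.9049 = 1053.5 kN.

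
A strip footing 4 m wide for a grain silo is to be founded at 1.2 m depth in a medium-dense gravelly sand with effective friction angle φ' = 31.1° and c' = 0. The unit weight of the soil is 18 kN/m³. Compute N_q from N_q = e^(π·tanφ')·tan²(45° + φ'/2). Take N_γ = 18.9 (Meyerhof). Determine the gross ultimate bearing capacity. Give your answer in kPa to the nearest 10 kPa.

tan31.1° = 0.6032, so N_q = e^(π×0.6032)·tan²(60.55°) = 6.653 × 3.137 = 20.87.
Effective surcharge at the founding depth q = γ·D_f = 18 × 1.2 = 21.6 kPa.
q_ult = q·N_q + 0.5·γ·B·N_γ
     = 21.6 × 20.87 + 0.5 × 18 × 4 × 18.9
     = 450.8 + 680.4 = 1131.2 kPa.

q_ult ≈ 1130 kPa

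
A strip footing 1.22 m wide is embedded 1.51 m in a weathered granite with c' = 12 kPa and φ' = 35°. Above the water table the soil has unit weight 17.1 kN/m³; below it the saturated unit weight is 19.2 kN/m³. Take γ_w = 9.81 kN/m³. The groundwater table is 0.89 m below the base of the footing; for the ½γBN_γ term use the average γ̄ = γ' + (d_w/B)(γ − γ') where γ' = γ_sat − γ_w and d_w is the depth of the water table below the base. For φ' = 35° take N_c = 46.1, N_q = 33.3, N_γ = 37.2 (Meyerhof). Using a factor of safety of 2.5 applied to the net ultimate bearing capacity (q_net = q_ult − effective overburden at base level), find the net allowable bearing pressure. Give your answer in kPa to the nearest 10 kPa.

q_all(net) ≈ 690 kPa

Overburden at base level: q = 17.1 × 1.51 = 25.821 kPa.
The water table is 0.89 m below the base (< B = 1.22 m), so the ½γBN_γ term uses γ̄ = γ' + (d_w/B)(γ − γ') = 9.39 + (0.89/1.22)(17.1 − 9.39) = 15.015 kN/m³.
Cohesion term c·N_c = 12 × 46.1 = 553.2 kPa; surcharge term q·N_q = 25.821 × 33.3 = 859.84 kPa; self-weight term 0.5·γ·B·N_γ = 0.5 × 15.015 × 1.22 × 37.2 = 340.71 kPa.
q_ult = 553.2 + 859.84 + 340.71 = 1753.7 kPa.
Net ultimate: q_net = 1753.7 − 25.821 = 1727.9 kPa.
q_all(net) = 1727.9 / 2.5 = 691.17 kPa.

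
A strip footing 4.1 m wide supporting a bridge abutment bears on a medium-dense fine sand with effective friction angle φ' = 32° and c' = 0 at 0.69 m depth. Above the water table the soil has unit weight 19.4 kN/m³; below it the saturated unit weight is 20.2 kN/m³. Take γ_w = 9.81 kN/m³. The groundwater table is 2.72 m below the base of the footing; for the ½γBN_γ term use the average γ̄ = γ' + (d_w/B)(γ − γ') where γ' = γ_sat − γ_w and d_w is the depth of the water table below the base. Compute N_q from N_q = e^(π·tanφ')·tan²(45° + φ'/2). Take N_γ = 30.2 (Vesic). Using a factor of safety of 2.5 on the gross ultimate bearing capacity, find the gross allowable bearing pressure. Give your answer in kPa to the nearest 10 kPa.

N_q = e^(π·tan32°)·tan²(61°) = 23.18.
q = γ·D_f = 19.4 × 0.69 = 13.386 kPa.
γ' = 10.39 kN/m³; averaging over the depth B below the base, γ̄ = γ' + (d_w/B)(γ − γ') = 16.367 kN/m³.
q·N_q = 13.386 × 23.177 = 310.24 kPa
0.5·γ·B·N_γ = 0.5 × 16.367 × 4.1 × 30.2 = 1013.3 kPa
q_ult = 310.24 + 1013.3 = 1323.5 kPa.
q_all = 1323.5 / 2.5 = 529.42 kPa.

q_all ≈ 530 kPa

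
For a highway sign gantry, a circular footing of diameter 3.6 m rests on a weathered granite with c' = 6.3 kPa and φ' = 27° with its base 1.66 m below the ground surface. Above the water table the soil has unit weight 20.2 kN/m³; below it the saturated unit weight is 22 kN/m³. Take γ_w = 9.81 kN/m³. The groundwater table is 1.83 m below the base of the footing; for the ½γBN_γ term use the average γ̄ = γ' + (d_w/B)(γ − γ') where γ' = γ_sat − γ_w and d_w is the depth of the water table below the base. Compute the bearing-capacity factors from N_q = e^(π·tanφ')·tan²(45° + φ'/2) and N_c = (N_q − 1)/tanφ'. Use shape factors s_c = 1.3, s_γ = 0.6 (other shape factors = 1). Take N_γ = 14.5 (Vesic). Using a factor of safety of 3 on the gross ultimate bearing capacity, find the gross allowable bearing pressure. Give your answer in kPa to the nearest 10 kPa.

N_q = e^(π·tan27°)·tan²(58.5°) = 13.2; N_c = (N_q − 1)/tanφ' = 23.94.
q = γ·D_f = 20.2 × 1.66 = 33.532 kPa.
γ' = 12.19 kN/m³; averaging over the depth B below the base, γ̄ = γ' + (d_w/B)(γ − γ') = 16.262 kN/m³.
c·N_c·s_c = 6.3 × 23.942 × 1.3 = 196.09 kPa
q·N_q = 33.532 × 13.199 = 442.59 kPa
0.5·γ·B·N_γ·s_γ = 0.5 × 16.262 × 3.6 × 14.5 × 0.6 = 254.66 kPa
q_ult = 196.09 + 442.59 + 254.66 = 893.34 kPa.
q_all = 893.34 / 3 = 297.78 kPa.

q_all ≈ 300 kPa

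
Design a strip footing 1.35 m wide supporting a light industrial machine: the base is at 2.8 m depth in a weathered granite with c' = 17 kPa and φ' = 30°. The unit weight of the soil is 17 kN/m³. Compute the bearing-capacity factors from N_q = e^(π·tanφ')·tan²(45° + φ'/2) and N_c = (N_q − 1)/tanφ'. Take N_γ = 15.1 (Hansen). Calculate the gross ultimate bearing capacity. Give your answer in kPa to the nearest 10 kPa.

q_ult ≈ 1560 kPa

tan30° = 0.5774, so N_q = e^(π×0.5774)·tan²(60°) = 6.134 × 3.0 = 18.4.
N_c = (18.4 − 1)/tan30° = 30.14.
Effective surcharge at the founding depth q = γ·D_f = 17 × 2.8 = 47.6 kPa.
q_ult = c·N_c + q·N_q + 0.5·γ·B·N_γ
     = 17 × 30.14 + 47.6 × 18.401 + 0.5 × 17 × 1.35 × 15.1
     = 512.37 + 875.89 + 173.27 = 1561.5 kPa.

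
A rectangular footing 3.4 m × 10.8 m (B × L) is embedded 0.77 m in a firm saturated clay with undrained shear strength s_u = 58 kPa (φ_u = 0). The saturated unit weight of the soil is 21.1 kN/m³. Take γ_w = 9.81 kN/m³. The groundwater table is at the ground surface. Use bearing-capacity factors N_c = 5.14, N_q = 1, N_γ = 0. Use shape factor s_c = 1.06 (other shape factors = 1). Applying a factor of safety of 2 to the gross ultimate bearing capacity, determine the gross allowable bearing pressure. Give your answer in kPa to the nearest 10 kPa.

γ' = 21.1 − 9.81 = 11.29 kN/m³ (submerged throughout). q = 11.29 × 0.77 = 8.6933 kPa.
c·N_c·s_c = 58 × 5.14 × 1.06 = 316.01 kPa
q·N_q = 8.6933 × 1 = 8.6933 kPa
q_ult = 316.01 + 8.6933 = 324.7 kPa.
q_all = q_ult / FS = 324.7 / 2 = 162.35 kPa.

q_all ≈ 160 kPa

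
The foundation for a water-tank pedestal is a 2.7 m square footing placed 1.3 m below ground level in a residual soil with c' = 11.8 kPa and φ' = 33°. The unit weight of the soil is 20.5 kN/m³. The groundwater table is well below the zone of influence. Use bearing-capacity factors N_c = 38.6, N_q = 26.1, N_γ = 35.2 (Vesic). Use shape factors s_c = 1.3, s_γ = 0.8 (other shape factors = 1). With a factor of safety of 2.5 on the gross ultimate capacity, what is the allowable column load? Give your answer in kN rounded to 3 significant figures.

P_all ≈ 6030 kN

Effective surcharge at the founding depth q = γ·D_f = 20.5 × 1.3 = 26.65 kPa.
q_ult = c·N_c·s_c + q·N_q + 0.5·γ·B·N_γ·s_γ
     = 11.8 × 38.6 × 1.3 + 26.65 × 26.1 + 0.5 × 20.5 × 2.7 × 35.2 × 0.8
     = 592.12 + 695.57 + 779.33 = 2067 kPa.
Gross allowable pressure q_all = 2067 / 2.5 = 826.81 kPa.
Footing area = 7.29 m², so allowable column load = 826.81 × 7.29 = 6027.4 kN.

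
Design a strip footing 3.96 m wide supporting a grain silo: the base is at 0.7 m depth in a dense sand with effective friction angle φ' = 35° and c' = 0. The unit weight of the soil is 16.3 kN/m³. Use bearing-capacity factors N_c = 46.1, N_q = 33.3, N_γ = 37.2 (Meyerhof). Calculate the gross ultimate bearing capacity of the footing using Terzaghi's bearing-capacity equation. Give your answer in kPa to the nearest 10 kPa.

Effective surcharge at the founding depth q = γ·D_f = 16.3 × 0.7 = 11.41 kPa.
q_ult = q·N_q + 0.5·γ·B·N_γ
     = 11.41 × 33.3 + 0.5 × 16.3 × 3.96 × 37.2
     = 379.95 + 1200.6 = 1580.5 kPa.

q_ult ≈ 1580 kPa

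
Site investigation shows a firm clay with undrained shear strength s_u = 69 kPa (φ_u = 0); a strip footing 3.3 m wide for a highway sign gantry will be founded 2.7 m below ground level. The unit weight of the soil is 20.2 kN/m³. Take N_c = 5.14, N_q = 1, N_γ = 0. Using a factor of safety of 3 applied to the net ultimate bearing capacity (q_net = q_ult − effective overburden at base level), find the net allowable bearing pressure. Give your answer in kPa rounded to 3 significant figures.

Overburden at base level: q = 20.2 × 2.7 = 54.54 kPa.
Cohesion term c·N_c = 69 × 5.14 = 354.66 kPa; surcharge term q·N_q = 54.54 × 1 = 54.54 kPa.
q_ult = 354.66 + 54.54 = 409.2 kPa.
Net ultimate: q_net = 409.2 − 54.54 = 354.66 kPa.
q_all(net) = 354.66 / 3 = 118.22 kPa.

q_all(net) ≈ 118 kPa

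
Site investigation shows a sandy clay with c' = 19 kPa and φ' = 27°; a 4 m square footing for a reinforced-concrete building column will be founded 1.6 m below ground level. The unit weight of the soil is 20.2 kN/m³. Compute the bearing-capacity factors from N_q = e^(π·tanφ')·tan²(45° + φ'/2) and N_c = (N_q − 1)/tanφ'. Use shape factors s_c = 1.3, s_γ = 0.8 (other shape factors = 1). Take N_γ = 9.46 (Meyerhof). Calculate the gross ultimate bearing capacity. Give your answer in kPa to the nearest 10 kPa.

tan27° = 0.5095, so N_q = e^(π×0.5095)·tan²(58.5°) = 4.957 × 2.663 = 13.2.
N_c = (13.2 − 1)/tan27° = 23.94.
Effective surcharge at the founding depth q = γ·D_f = 20.2 × 1.6 = 32.32 kPa.
q_ult = c·N_c·s_c + q·N_q + 0.5·γ·B·N_γ·s_γ
     = 19 × 23.942 × 1.3 + 32.32 × 13.199 + 0.5 × 20.2 × 4 × 9.46 × 0.8
     = 591.37 + 426.6 + 305.75 = 1323.7 kPa.

q_ult ≈ 1320 kPa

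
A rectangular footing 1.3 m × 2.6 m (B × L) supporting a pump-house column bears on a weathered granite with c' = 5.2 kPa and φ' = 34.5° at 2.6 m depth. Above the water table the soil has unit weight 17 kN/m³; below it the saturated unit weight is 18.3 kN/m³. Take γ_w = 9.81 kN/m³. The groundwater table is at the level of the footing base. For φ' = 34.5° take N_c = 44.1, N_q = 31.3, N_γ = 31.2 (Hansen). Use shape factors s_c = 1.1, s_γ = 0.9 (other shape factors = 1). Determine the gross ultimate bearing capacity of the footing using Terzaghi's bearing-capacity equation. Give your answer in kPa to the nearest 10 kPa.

Effective surcharge at the founding depth q = γ·D_f = 17 × 2.6 = 44.2 kPa.
The water table coincides with the base, so in the self-weight term γ → γ' = 8.49 kN/m³.
q_ult = c·N_c·s_c + q·N_q + 0.5·γ·B·N_γ·s_γ
     = 5.2 × 44.1 × 1.1 + 44.2 × 31.3 + 0.5 × 8.49 × 1.3 × 31.2 × 0.9
     = 252.25 + 1383.5 + 154.96 = 1790.7 kPa.

q_ult ≈ 1790 kPa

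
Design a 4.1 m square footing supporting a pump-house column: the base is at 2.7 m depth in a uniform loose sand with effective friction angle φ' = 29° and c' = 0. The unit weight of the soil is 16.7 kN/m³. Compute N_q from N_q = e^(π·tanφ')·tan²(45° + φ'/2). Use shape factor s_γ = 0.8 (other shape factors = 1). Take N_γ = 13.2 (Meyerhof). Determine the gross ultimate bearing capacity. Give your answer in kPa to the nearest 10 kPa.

q_ult ≈ 1100 kPa

tan29° = 0.5543, so N_q = e^(π×0.5543)·tan²(59.5°) = 5.705 × 2.882 = 16.44.
Overburden at base level: q = 16.7 × 2.7 = 45.09 kPa.
Surcharge term q·N_q = 45.09 × 16.443 = 741.43 kPa; self-weight term 0.5·γ·B·N_γ·s_γ = 0.5 × 16.7 × 4.1 × 13.2 × 0.8 = 361.52 kPa.
q_ult = 741.43 + 361.52 = 1103 kPa.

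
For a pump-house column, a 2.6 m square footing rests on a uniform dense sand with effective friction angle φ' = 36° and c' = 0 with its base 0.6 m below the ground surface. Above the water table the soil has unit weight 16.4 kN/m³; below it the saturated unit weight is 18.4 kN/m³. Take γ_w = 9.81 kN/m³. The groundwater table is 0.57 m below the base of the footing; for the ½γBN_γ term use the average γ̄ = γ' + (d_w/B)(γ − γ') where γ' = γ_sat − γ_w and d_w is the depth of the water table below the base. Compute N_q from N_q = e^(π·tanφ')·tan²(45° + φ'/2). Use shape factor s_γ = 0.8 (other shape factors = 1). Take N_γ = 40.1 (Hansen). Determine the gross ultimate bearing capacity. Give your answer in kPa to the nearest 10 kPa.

tan36° = 0.7265, so N_q = e^(π×0.7265)·tan²(63°) = 9.801 × 3.852 = 37.75.
Overburden at base level: q = 16.4 × 0.6 = 9.84 kPa.
The water table is 0.57 m below the base (< B = 2.6 m), so the ½γBN_γ term uses γ̄ = γ' + (d_w/B)(γ − γ') = 8.59 + (0.57/2.6)(16.4 − 8.59) = 10.302 kN/m³.
Surcharge term q·N_q = 9.84 × 37.752 = 371.48 kPa; self-weight term 0.5·γ·B·N_γ·s_γ = 0.5 × 10.302 × 2.6 × 40.1 × 0.8 = 429.64 kPa.
q_ult = 371.48 + 429.64 = 801.13 kPa.

q_ult ≈ 800 kPa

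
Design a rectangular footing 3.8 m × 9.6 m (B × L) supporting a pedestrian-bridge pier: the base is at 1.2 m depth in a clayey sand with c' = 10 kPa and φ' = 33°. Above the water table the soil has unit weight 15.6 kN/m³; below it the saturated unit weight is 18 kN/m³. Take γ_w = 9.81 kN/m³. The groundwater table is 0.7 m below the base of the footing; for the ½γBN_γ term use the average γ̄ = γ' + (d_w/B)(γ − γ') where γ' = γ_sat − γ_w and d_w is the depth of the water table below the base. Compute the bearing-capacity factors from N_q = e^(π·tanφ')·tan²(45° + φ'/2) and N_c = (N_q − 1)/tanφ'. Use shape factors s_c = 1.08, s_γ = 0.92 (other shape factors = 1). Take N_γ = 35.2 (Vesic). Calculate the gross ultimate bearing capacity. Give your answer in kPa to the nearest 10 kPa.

tan33° = 0.6494, so N_q = e^(π×0.6494)·tan²(61.5°) = 7.692 × 3.392 = 26.09.
N_c = (26.09 − 1)/tan33° = 38.64.
Effective surcharge at the founding depth q = γ·D_f = 15.6 × 1.2 = 18.72 kPa.
With d_w = 0.7 m < B, γ̄ = 8.19 + (0.7/3.8) × (15.6 − 8.19) = 9.555 kN/m³.
q_ult = c·N_c·s_c + q·N_q + 0.5·γ·B·N_γ·s_γ
     = 10 × 38.638 × 1.08 + 18.72 × 26.092 + 0.5 × 9.555 × 3.8 × 35.2 × 0.92
     = 417.29 + 488.44 + 587.92 = 1493.7 kPa.

q_ult ≈ 1490 kPa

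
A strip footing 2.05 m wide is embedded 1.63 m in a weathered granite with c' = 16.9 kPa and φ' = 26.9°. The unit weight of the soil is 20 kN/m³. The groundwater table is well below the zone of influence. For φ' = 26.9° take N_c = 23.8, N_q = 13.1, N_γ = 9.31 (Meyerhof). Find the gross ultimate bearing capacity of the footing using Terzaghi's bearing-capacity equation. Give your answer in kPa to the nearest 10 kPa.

Overburden at base level: q = 20 × 1.63 = 32.6 kPa.
Cohesion term c·N_c = 16.9 × 23.8 = 402.22 kPa; surcharge term q·N_q = 32.6 × 13.1 = 427.06 kPa; self-weight term 0.5·γ·B·N_γ = 0.5 × 20 × 2.05 × 9.31 = 190.86 kPa.
q_ult = 402.22 + 427.06 + 190.86 = 1020.1 kPa.

q_ult ≈ 1020 kPa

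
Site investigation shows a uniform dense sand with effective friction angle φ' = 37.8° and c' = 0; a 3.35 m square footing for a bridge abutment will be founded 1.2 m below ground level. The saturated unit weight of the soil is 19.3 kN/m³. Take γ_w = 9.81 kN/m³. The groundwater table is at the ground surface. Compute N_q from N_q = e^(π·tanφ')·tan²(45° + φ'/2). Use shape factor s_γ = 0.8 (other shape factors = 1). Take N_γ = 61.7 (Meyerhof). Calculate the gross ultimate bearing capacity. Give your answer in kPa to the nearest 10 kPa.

q_ult ≈ 1330 kPa

tan37.8° = 0.7757, so N_q = e^(π×0.7757)·tan²(63.9°) = 11.437 × 4.167 = 47.66.
Water table at ground surface, so effective unit weight γ' = 19.3 − 9.81 = 9.49 kN/m³ is used throughout; overburden q = 9.49 × 1.2 = 11.388 kPa; the same γ' applies in the ½γBN_γ term.
Surcharge term q·N_q = 11.388 × 47.655 = 542.7 kPa; self-weight term 0.5·γ·B·N_γ·s_γ = 0.5 × 9.49 × 3.35 × 61.7 × 0.8 = 784.61 kPa.
q_ult = 542.7 + 784.61 = 1327.3 kPa.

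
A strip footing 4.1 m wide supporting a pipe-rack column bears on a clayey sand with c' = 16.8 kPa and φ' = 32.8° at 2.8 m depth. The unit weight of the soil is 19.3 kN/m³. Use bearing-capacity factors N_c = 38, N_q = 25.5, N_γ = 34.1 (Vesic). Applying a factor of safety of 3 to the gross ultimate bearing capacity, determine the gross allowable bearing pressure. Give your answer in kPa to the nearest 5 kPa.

q_all ≈ 1120 kPa

q = γ·D_f = 19.3 × 2.8 = 54.04 kPa.
c·N_c = 16.8 × 38 = 638.4 kPa
q·N_q = 54.04 × 25.5 = 1378 kPa
0.5·γ·B·N_γ = 0.5 × 19.3 × 4.1 × 34.1 = 1349.2 kPa
q_ult = 638.4 + 1378 + 1349.2 = 3365.6 kPa.
q_all = q_ult / FS = 3365.6 / 3 = 1121.9 kPa.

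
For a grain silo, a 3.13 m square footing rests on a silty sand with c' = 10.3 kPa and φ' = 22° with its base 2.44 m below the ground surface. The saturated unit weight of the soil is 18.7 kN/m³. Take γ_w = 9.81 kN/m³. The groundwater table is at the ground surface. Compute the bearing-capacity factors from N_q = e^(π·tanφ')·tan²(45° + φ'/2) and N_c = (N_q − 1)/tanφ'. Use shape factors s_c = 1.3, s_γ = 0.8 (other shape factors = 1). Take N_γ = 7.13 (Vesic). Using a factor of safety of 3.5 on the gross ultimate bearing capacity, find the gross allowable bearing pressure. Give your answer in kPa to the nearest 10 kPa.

q_all ≈ 140 kPa

N_q = e^(π·tan22°)·tan²(56°) = 7.82; N_c = (N_q − 1)/tanφ' = 16.88.
γ' = 18.7 − 9.81 = 8.89 kN/m³ (submerged throughout). q = 8.89 × 2.44 = 21.692 kPa; the same γ' applies in the ½γBN_γ term.
c·N_c·s_c = 10.3 × 16.883 × 1.3 = 226.06 kPa
q·N_q = 21.692 × 7.8211 = 169.65 kPa
0.5·γ·B·N_γ·s_γ = 0.5 × 8.89 × 3.13 × 7.13 × 0.8 = 79.359 kPa
q_ult = 226.06 + 169.65 + 79.359 = 475.07 kPa.
q_all = 475.07 / 3.5 = 135.74 kPa.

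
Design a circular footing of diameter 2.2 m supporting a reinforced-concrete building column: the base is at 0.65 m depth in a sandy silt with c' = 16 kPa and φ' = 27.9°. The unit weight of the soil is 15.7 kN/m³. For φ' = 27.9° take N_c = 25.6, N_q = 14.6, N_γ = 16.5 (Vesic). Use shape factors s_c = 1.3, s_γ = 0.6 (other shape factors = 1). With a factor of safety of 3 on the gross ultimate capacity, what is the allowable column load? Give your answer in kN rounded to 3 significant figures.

Effective surcharge at the founding depth q = γ·D_f = 15.7 × 0.65 = 10.205 kPa.
q_ult = c·N_c·s_c + q·N_q + 0.5·γ·B·N_γ·s_γ
     = 16 × 25.6 × 1.3 + 10.205 × 14.6 + 0.5 × 15.7 × 2.2 × 16.5 × 0.6
     = 532.48 + 148.99 + 170.97 = 852.45 kPa.
Gross allowable pressure q_all = 852.45 / 3 = 284.15 kPa.
Footing area = 3.8013 m², so allowable column load = 284.15 × 3.8013 = 1080.1 kN.

P_all ≈ 1080 kN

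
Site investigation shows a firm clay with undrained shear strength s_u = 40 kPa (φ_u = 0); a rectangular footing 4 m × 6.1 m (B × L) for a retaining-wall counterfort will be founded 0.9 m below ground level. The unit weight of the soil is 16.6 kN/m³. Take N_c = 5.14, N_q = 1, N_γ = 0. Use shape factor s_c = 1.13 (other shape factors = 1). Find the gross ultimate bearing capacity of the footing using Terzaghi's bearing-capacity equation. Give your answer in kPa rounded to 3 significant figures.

Overburden at base level: q = 16.6 × 0.9 = 14.94 kPa.
Cohesion term c·N_c·s_c = 40 × 5.14 × 1.13 = 232.33 kPa; surcharge term q·N_q = 14.94 × 1 = 14.94 kPa.
q_ult = 232.33 + 14.94 = 247.27 kPa.

q_ult ≈ 247 kPa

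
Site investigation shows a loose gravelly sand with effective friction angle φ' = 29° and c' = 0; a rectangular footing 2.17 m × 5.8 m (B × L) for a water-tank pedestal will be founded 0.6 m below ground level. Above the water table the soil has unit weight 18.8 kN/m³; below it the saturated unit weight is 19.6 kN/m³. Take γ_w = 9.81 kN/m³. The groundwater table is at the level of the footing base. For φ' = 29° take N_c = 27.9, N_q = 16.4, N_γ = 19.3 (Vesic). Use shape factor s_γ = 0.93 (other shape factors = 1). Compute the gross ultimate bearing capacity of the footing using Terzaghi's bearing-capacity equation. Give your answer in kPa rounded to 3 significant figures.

Effective surcharge at the founding depth q = γ·D_f = 18.8 × 0.6 = 11.28 kPa.
The water table coincides with the base, so in the self-weight term γ → γ' = 9.79 kN/m³.
q_ult = q·N_q + 0.5·γ·B·N_γ·s_γ
     = 11.28 × 16.4 + 0.5 × 9.79 × 2.17 × 19.3 × 0.93
     = 184.99 + 190.66 = 375.65 kPa.

q_ult ≈ 376 kPa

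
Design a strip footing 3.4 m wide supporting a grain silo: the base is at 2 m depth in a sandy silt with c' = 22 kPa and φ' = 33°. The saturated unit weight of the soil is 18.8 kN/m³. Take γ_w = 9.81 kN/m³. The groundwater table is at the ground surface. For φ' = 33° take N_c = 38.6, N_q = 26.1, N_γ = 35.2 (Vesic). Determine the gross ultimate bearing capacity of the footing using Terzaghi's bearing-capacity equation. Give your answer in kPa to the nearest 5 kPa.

q_ult ≈ 1855 kPa

With the water table at the surface the whole profile is submerged: γ' = 18.8 − 9.81 = 8.99 kN/m³, so q = γ'·D_f = 17.98 kPa; the same γ' applies in the ½γBN_γ term.
q_ult = c·N_c + q·N_q + 0.5·γ·B·N_γ
     = 22 × 38.6 + 17.98 × 26.1 + 0.5 × 8.99 × 3.4 × 35.2
     = 849.2 + 469.28 + 537.96 = 1856.4 kPa.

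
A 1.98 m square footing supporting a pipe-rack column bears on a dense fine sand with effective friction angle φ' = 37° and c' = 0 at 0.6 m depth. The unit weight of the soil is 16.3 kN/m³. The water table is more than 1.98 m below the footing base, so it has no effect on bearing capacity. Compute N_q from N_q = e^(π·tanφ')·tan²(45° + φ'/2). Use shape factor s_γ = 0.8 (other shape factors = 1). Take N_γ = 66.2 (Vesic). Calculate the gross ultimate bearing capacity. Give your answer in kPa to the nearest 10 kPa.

tan37° = 0.7536, so N_q = e^(π×0.7536)·tan²(63.5°) = 10.669 × 4.023 = 42.92.
Overburden at base level: q = 16.3 × 0.6 = 9.78 kPa.
Surcharge term q·N_q = 9.78 × 42.92 = 419.76 kPa; self-weight term 0.5·γ·B·N_γ·s_γ = 0.5 × 16.3 × 1.98 × 66.2 × 0.8 = 854.62 kPa.
q_ult = 419.76 + 854.62 = 1274.4 kPa.

q_ult ≈ 1270 kPa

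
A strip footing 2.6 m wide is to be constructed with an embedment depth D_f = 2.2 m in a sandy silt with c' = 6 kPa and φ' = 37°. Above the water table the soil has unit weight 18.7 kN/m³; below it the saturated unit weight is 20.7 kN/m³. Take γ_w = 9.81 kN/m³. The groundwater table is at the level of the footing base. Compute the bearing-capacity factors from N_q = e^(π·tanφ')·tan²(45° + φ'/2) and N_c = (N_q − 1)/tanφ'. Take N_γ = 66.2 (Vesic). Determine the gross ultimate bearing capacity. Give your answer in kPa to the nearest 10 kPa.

tan37° = 0.7536, so N_q = e^(π×0.7536)·tan²(63.5°) = 10.669 × 4.023 = 42.92.
N_c = (42.92 − 1)/tan37° = 55.63.
Effective surcharge at the founding depth q = γ·D_f = 18.7 × 2.2 = 41.14 kPa.
The water table coincides with the base, so in the self-weight term γ → γ' = 10.89 kN/m³.
q_ult = c·N_c + q·N_q + 0.5·γ·B·N_γ
     = 6 × 55.63 + 41.14 × 42.92 + 0.5 × 10.89 × 2.6 × 66.2
     = 333.78 + 1765.7 + 937.19 = 3036.7 kPa.

q_ult ≈ 3040 kPa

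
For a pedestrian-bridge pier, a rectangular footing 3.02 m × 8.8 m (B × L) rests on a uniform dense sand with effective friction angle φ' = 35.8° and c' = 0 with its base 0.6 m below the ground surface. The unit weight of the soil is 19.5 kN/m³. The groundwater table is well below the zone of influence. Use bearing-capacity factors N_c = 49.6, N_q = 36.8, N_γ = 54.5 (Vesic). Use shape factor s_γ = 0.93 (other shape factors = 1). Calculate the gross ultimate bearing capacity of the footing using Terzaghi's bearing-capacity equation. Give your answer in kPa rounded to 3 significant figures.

q_ult ≈ 1920 kPa

Overburden at base level: q = 19.5 × 0.6 = 11.7 kPa.
Surcharge term q·N_q = 11.7 × 36.8 = 430.56 kPa; self-weight term 0.5·γ·B·N_γ·s_γ = 0.5 × 19.5 × 3.02 × 54.5 × 0.93 = 1492.4 kPa.
q_ult = 430.56 + 1492.4 = 1923 kPa.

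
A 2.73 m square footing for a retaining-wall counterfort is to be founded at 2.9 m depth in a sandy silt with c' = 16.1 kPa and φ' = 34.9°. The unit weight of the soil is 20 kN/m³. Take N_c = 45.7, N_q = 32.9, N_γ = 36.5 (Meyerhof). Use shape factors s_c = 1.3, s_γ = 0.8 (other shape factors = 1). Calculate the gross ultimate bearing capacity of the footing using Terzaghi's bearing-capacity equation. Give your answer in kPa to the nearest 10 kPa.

q = γ·D_f = 20 × 2.9 = 58 kPa.
c·N_c·s_c = 16.1 × 45.7 × 1.3 = 956.5 kPa
q·N_q = 58 × 32.9 = 1908.2 kPa
0.5·γ·B·N_γ·s_γ = 0.5 × 20 × 2.73 × 36.5 × 0.8 = 797.16 kPa
q_ult = 956.5 + 1908.2 + 797.16 = 3661.9 kPa.

q_ult ≈ 3660 kPa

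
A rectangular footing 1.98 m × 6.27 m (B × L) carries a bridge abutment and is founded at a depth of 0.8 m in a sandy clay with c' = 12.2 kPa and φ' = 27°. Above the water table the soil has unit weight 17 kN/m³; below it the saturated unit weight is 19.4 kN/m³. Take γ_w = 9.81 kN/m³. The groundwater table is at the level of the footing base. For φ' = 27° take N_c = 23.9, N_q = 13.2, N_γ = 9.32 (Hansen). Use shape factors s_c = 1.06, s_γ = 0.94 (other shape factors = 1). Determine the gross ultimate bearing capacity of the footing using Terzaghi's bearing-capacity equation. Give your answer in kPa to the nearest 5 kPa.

q = γ·D_f = 17 × 0.8 = 13.6 kPa.
For the ½γBN_γ term take γ' = 19.4 − 9.81 = 9.59 kN/m³ (soil below base is submerged).
c·N_c·s_c = 12.2 × 23.9 × 1.06 = 309.07 kPa
q·N_q = 13.6 × 13.2 = 179.52 kPa
0.5·γ·B·N_γ·s_γ = 0.5 × 9.59 × 1.98 × 9.32 × 0.94 = 83.176 kPa
q_ult = 309.07 + 179.52 + 83.176 = 571.77 kPa.

q_ult ≈ 570 kPa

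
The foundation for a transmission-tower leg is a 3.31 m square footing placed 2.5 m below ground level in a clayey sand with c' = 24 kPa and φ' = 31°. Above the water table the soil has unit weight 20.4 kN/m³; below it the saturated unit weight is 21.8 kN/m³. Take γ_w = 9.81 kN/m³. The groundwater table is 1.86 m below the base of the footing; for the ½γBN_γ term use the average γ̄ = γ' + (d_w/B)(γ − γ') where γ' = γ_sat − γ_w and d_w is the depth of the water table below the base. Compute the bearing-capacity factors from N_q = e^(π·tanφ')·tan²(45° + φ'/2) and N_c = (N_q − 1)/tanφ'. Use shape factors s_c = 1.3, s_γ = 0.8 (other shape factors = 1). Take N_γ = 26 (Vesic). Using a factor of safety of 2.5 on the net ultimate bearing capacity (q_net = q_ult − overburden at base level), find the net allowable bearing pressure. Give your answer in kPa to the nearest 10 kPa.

q_all(net) ≈ 1040 kPa

N_q = e^(π·tan31°)·tan²(60.5°) = 20.63; N_c = (N_q − 1)/tanφ' = 32.67.
Effective surcharge at the founding depth q = γ·D_f = 20.4 × 2.5 = 51 kPa.
With d_w = 1.86 m < B, γ̄ = 11.99 + (1.86/3.31) × (20.4 − 11.99) = 16.716 kN/m³.
q_ult = c·N_c·s_c + q·N_q + 0.5·γ·B·N_γ·s_γ
     = 24 × 32.671 × 1.3 + 51 × 20.631 + 0.5 × 16.716 × 3.31 × 26 × 0.8
     = 1019.3 + 1052.2 + 575.43 = 2646.9 kPa.
q_net = 2646.9 − 51 = 2595.9 kPa.
q_all(net) = 2595.9 / 2.5 = 1038.4 kPa.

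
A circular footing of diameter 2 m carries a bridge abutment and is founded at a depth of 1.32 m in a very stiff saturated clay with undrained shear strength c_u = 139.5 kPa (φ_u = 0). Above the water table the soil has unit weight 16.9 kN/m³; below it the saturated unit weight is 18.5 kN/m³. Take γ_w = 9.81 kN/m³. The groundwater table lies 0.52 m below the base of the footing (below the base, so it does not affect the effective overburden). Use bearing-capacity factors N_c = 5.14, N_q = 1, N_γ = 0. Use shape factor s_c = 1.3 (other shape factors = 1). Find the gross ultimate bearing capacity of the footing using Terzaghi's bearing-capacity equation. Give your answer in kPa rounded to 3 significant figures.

q_ult ≈ 954 kPa

Overburden at base level: q = 16.9 × 1.32 = 22.308 kPa.
Cohesion term c·N_c·s_c = 139.5 × 5.14 × 1.3 = 932.14 kPa; surcharge term q·N_q = 22.308 × 1 = 22.308 kPa.
q_ult = 932.14 + 22.308 = 954.45 kPa.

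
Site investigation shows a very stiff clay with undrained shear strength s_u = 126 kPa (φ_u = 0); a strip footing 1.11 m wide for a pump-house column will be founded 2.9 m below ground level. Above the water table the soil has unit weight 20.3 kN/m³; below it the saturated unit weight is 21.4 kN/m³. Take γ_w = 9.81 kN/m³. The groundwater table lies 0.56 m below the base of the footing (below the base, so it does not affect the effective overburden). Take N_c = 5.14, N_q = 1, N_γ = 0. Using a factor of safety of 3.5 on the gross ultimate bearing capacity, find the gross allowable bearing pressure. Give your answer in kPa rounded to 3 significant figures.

q_all ≈ 202 kPa

Effective surcharge at the founding depth q = γ·D_f = 20.3 × 2.9 = 58.87 kPa.
q_ult = c·N_c + q·N_q
     = 126 × 5.14 + 58.87 × 1
     = 647.64 + 58.87 = 706.51 kPa.
q_all = 706.51 / 3.5 = 201.86 kPa.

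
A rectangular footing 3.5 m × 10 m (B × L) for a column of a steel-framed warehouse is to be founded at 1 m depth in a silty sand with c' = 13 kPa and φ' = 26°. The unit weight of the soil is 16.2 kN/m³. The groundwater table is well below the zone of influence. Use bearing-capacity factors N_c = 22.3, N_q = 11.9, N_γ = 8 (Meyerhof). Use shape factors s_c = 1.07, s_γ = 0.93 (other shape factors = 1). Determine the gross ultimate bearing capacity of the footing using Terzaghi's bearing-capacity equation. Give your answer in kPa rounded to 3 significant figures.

Effective surcharge at the founding depth q = γ·D_f = 16.2 × 1 = 16.2 kPa.
q_ult = c·N_c·s_c + q·N_q + 0.5·γ·B·N_γ·s_γ
     = 13 × 22.3 × 1.07 + 16.2 × 11.9 + 0.5 × 16.2 × 3.5 × 8 × 0.93
     = 310.19 + 192.78 + 210.92 = 713.9 kPa.

q_ult ≈ 714 kPa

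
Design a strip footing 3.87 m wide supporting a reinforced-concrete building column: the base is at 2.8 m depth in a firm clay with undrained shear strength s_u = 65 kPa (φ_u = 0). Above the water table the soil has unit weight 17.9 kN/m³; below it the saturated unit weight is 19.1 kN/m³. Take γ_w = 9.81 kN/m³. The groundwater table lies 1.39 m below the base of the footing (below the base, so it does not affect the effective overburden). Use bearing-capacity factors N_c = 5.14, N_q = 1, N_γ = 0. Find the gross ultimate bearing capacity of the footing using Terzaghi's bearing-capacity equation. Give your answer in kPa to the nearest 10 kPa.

q = γ·D_f = 17.9 × 2.8 = 50.12 kPa.
c·N_c = 65 × 5.14 = 334.1 kPa
q·N_q = 50.12 × 1 = 50.12 kPa
q_ult = 334.1 + 50.12 = 384.22 kPa.

q_ult ≈ 380 kPa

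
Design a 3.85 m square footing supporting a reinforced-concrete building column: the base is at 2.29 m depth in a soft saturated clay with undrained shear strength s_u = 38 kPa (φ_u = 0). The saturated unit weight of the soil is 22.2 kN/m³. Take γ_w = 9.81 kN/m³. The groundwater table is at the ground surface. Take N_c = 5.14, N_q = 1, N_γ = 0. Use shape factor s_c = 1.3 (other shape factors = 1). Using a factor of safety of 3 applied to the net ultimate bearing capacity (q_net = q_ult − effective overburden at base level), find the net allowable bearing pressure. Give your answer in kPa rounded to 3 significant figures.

q_all(net) ≈ 84.6 kPa

With the water table at the surface the whole profile is submerged: γ' = 22.2 − 9.81 = 12.39 kN/m³, so q = γ'·D_f = 28.373 kPa.
q_ult = c·N_c·s_c + q·N_q
     = 38 × 5.14 × 1.3 + 28.373 × 1
     = 253.92 + 28.373 = 282.29 kPa.
Net ultimate: q_net = 282.29 − 28.373 = 253.92 kPa.
q_all(net) = 253.92 / 3 = 84.639 kPa.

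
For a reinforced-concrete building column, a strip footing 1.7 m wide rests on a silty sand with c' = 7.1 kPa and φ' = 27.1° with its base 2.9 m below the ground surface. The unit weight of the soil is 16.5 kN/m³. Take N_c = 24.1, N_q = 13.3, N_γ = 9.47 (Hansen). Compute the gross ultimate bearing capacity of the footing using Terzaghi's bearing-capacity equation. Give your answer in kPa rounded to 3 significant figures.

q_ult ≈ 940 kPa

q = γ·D_f = 16.5 × 2.9 = 47.85 kPa.
c·N_c = 7.1 × 24.1 = 171.11 kPa
q·N_q = 47.85 × 13.3 = 636.41 kPa
0.5·γ·B·N_γ = 0.5 × 16.5 × 1.7 × 9.47 = 132.82 kPa
q_ult = 171.11 + 636.41 + 132.82 = 940.33 kPa.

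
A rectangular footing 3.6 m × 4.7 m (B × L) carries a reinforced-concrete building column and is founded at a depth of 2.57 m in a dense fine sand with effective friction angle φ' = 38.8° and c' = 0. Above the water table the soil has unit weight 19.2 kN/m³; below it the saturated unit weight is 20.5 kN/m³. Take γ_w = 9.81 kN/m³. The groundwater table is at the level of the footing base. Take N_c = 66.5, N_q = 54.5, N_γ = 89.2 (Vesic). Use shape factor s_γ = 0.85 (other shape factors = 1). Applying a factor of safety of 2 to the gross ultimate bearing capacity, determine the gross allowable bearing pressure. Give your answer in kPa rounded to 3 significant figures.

Overburden at base level: q = 19.2 × 2.57 = 49.344 kPa.
Below the base the soil is submerged, so the ½γBN_γ term uses γ' = 20.5 − 9.81 = 10.69 kN/m³.
Surcharge term q·N_q = 49.344 × 54.5 = 2689.2 kPa; self-weight term 0.5·γ·B·N_γ·s_γ = 0.5 × 10.69 × 3.6 × 89.2 × 0.85 = 1458.9 kPa.
q_ult = 2689.2 + 1458.9 = 4148.2 kPa.
q_all = q_ult / FS = 4148.2 / 2 = 2074.1 kPa.

q_all ≈ 2070 kPa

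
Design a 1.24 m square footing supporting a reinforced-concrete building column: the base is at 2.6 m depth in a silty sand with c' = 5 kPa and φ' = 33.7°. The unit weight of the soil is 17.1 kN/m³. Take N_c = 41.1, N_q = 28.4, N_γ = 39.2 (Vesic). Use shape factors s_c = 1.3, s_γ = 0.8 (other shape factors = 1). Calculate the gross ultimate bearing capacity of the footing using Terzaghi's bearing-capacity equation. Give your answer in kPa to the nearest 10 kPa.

Effective surcharge at the founding depth q = γ·D_f = 17.1 × 2.6 = 44.46 kPa.
q_ult = c·N_c·s_c + q·N_q + 0.5·γ·B·N_γ·s_γ
     = 5 × 41.1 × 1.3 + 44.46 × 28.4 + 0.5 × 17.1 × 1.24 × 39.2 × 0.8
     = 267.15 + 1262.7 + 332.48 = 1862.3 kPa.

q_ult ≈ 1860 kPa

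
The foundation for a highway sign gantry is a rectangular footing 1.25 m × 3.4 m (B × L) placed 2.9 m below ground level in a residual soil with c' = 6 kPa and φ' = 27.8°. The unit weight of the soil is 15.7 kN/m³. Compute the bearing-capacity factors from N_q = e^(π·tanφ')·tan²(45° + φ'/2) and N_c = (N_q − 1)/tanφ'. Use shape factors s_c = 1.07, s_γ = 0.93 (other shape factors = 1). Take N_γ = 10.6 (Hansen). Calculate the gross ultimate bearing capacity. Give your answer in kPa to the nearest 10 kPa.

tan27.8° = 0.5272, so N_q = e^(π×0.5272)·tan²(58.9°) = 5.24 × 2.748 = 14.4.
N_c = (14.4 − 1)/tan27.8° = 25.42.
q = γ·D_f = 15.7 × 2.9 = 45.53 kPa.
c·N_c·s_c = 6 × 25.416 × 1.07 = 163.17 kPa
q·N_q = 45.53 × 14.4 = 655.65 kPa
0.5·γ·B·N_γ·s_γ = 0.5 × 15.7 × 1.25 × 10.6 × 0.93 = 96.732 kPa
q_ult = 163.17 + 655.65 + 96.732 = 915.56 kPa.

q_ult ≈ 920 kPa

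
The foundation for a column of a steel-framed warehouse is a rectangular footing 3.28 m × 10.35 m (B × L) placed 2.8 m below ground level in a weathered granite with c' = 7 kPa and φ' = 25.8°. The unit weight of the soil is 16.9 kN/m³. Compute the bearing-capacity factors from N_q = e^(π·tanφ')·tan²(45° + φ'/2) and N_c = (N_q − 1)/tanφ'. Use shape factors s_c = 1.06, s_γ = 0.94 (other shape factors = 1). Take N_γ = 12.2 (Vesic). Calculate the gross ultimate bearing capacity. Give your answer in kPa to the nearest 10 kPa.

tan25.8° = 0.4834, so N_q = e^(π×0.4834)·tan²(57.9°) = 4.566 × 2.541 = 11.6.
N_c = (11.6 − 1)/tan25.8° = 21.94.
Effective surcharge at the founding depth q = γ·D_f = 16.9 × 2.8 = 47.32 kPa.
q_ult = c·N_c·s_c + q·N_q + 0.5·γ·B·N_γ·s_γ
     = 7 × 21.936 × 1.06 + 47.32 × 11.604 + 0.5 × 16.9 × 3.28 × 12.2 × 0.94
     = 162.76 + 549.11 + 317.85 = 1029.7 kPa.

q_ult ≈ 1030 kPa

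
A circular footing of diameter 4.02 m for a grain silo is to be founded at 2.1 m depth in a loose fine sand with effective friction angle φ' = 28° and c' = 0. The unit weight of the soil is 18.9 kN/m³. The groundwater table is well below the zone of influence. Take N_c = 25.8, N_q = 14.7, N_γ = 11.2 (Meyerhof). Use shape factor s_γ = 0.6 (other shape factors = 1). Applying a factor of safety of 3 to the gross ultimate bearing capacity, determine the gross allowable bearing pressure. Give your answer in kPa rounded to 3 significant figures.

Overburden at base level: q = 18.9 × 2.1 = 39.69 kPa.
Surcharge term q·N_q = 39.69 × 14.7 = 583.44 kPa; self-weight term 0.5·γ·B·N_γ·s_γ = 0.5 × 18.9 × 4.02 × 11.2 × 0.6 = 255.29 kPa.
q_ult = 583.44 + 255.29 = 838.73 kPa.
q_all = q_ult / FS = 838.73 / 3 = 279.58 kPa.

q_all ≈ 280 kPa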